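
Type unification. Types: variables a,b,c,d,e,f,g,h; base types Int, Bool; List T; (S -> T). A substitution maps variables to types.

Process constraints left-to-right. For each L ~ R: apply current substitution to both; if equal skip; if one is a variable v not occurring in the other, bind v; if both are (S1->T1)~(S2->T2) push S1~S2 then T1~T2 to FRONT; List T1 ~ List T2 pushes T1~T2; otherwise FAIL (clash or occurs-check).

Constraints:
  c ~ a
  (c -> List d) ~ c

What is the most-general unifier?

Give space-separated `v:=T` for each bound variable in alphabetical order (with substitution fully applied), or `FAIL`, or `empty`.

step 1: unify c ~ a  [subst: {-} | 1 pending]
  bind c := a
step 2: unify (a -> List d) ~ a  [subst: {c:=a} | 0 pending]
  occurs-check fail

Answer: FAIL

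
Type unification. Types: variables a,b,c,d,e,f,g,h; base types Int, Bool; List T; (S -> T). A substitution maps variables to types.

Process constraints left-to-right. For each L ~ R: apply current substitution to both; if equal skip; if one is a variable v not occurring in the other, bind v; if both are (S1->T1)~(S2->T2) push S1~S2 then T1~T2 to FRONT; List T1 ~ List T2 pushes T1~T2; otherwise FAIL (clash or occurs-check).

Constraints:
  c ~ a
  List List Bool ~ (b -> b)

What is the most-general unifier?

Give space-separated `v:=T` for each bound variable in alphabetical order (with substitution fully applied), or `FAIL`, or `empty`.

Answer: FAIL

Derivation:
step 1: unify c ~ a  [subst: {-} | 1 pending]
  bind c := a
step 2: unify List List Bool ~ (b -> b)  [subst: {c:=a} | 0 pending]
  clash: List List Bool vs (b -> b)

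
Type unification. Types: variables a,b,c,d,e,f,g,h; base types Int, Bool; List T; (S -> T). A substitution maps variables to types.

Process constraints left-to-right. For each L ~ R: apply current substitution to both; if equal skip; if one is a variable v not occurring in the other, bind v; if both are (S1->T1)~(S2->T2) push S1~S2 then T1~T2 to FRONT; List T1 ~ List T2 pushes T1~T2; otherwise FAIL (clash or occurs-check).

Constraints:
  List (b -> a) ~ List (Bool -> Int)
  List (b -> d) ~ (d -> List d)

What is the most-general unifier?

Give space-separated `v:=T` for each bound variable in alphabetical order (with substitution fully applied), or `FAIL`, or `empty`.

step 1: unify List (b -> a) ~ List (Bool -> Int)  [subst: {-} | 1 pending]
  -> decompose List: push (b -> a)~(Bool -> Int)
step 2: unify (b -> a) ~ (Bool -> Int)  [subst: {-} | 1 pending]
  -> decompose arrow: push b~Bool, a~Int
step 3: unify b ~ Bool  [subst: {-} | 2 pending]
  bind b := Bool
step 4: unify a ~ Int  [subst: {b:=Bool} | 1 pending]
  bind a := Int
step 5: unify List (Bool -> d) ~ (d -> List d)  [subst: {b:=Bool, a:=Int} | 0 pending]
  clash: List (Bool -> d) vs (d -> List d)

Answer: FAIL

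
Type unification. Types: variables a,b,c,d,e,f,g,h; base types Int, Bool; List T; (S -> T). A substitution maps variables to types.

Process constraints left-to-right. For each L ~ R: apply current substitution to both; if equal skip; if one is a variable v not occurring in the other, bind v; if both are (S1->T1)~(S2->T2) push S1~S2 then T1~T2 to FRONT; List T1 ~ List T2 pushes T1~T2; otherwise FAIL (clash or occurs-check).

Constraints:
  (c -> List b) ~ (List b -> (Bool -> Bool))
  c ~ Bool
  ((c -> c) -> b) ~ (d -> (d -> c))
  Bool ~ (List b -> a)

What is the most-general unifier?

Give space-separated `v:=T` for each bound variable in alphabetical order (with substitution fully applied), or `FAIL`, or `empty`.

Answer: FAIL

Derivation:
step 1: unify (c -> List b) ~ (List b -> (Bool -> Bool))  [subst: {-} | 3 pending]
  -> decompose arrow: push c~List b, List b~(Bool -> Bool)
step 2: unify c ~ List b  [subst: {-} | 4 pending]
  bind c := List b
step 3: unify List b ~ (Bool -> Bool)  [subst: {c:=List b} | 3 pending]
  clash: List b vs (Bool -> Bool)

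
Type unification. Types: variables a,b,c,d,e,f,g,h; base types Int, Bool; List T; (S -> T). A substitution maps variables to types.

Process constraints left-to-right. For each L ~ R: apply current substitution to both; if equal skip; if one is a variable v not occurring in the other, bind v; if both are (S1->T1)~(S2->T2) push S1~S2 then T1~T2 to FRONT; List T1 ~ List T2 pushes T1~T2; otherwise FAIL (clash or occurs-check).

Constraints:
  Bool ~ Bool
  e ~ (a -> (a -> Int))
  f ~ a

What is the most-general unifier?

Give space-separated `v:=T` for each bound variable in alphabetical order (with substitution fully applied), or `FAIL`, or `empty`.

Answer: e:=(a -> (a -> Int)) f:=a

Derivation:
step 1: unify Bool ~ Bool  [subst: {-} | 2 pending]
  -> identical, skip
step 2: unify e ~ (a -> (a -> Int))  [subst: {-} | 1 pending]
  bind e := (a -> (a -> Int))
step 3: unify f ~ a  [subst: {e:=(a -> (a -> Int))} | 0 pending]
  bind f := a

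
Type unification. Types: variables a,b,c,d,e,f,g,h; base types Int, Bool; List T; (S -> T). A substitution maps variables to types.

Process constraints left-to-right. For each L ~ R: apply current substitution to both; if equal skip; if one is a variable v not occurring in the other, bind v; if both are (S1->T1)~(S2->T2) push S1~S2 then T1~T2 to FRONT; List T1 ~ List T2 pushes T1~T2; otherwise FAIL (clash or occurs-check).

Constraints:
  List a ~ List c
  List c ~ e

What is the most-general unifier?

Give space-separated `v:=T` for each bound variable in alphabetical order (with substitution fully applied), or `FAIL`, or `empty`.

Answer: a:=c e:=List c

Derivation:
step 1: unify List a ~ List c  [subst: {-} | 1 pending]
  -> decompose List: push a~c
step 2: unify a ~ c  [subst: {-} | 1 pending]
  bind a := c
step 3: unify List c ~ e  [subst: {a:=c} | 0 pending]
  bind e := List c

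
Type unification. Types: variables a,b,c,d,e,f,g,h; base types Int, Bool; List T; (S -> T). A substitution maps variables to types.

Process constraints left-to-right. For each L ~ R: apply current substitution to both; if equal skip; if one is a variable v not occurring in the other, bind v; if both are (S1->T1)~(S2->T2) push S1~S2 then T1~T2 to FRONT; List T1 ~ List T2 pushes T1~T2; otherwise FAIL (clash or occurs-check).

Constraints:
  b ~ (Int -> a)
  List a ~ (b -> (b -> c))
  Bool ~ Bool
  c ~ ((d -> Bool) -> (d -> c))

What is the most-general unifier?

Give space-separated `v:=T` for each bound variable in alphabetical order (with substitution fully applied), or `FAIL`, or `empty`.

step 1: unify b ~ (Int -> a)  [subst: {-} | 3 pending]
  bind b := (Int -> a)
step 2: unify List a ~ ((Int -> a) -> ((Int -> a) -> c))  [subst: {b:=(Int -> a)} | 2 pending]
  clash: List a vs ((Int -> a) -> ((Int -> a) -> c))

Answer: FAIL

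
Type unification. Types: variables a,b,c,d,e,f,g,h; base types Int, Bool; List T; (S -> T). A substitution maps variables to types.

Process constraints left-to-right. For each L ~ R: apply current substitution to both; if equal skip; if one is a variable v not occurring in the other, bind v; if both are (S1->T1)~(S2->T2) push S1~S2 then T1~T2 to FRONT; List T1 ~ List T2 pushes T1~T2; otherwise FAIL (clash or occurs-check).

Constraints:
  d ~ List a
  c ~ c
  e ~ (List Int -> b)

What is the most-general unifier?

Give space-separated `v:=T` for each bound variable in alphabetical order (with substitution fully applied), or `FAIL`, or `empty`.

step 1: unify d ~ List a  [subst: {-} | 2 pending]
  bind d := List a
step 2: unify c ~ c  [subst: {d:=List a} | 1 pending]
  -> identical, skip
step 3: unify e ~ (List Int -> b)  [subst: {d:=List a} | 0 pending]
  bind e := (List Int -> b)

Answer: d:=List a e:=(List Int -> b)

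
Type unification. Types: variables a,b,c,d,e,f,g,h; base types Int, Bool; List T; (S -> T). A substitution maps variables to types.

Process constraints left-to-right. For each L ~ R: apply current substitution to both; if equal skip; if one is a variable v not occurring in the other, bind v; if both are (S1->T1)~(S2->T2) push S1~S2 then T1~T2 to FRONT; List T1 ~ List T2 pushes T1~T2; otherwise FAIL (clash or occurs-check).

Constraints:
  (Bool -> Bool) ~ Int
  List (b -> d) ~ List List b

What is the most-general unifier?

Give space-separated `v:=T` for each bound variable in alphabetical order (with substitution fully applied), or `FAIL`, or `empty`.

step 1: unify (Bool -> Bool) ~ Int  [subst: {-} | 1 pending]
  clash: (Bool -> Bool) vs Int

Answer: FAIL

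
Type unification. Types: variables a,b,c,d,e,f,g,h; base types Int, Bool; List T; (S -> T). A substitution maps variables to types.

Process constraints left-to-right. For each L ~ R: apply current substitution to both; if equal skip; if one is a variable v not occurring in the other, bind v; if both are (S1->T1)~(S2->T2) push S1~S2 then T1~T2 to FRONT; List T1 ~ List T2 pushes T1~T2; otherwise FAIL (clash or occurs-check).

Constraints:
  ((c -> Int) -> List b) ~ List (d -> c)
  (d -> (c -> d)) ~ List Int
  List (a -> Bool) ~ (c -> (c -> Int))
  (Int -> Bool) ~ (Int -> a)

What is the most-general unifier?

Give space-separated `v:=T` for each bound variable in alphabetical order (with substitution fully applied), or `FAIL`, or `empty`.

step 1: unify ((c -> Int) -> List b) ~ List (d -> c)  [subst: {-} | 3 pending]
  clash: ((c -> Int) -> List b) vs List (d -> c)

Answer: FAIL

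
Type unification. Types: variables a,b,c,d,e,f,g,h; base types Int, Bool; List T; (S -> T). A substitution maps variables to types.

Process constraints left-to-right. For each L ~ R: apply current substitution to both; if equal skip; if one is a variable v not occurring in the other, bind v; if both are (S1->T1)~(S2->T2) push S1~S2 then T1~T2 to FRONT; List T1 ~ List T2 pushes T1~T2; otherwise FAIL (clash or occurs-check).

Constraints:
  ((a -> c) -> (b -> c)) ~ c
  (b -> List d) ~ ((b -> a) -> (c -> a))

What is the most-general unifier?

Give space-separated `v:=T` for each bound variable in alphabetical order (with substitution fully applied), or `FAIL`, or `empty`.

Answer: FAIL

Derivation:
step 1: unify ((a -> c) -> (b -> c)) ~ c  [subst: {-} | 1 pending]
  occurs-check fail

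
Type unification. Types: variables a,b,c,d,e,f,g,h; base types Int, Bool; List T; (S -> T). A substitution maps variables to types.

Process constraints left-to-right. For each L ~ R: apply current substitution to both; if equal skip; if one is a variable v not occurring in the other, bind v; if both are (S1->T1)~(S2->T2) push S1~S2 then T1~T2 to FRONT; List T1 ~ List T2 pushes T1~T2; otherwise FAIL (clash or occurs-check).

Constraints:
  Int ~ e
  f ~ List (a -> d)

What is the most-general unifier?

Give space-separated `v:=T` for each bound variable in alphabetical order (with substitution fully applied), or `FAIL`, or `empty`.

Answer: e:=Int f:=List (a -> d)

Derivation:
step 1: unify Int ~ e  [subst: {-} | 1 pending]
  bind e := Int
step 2: unify f ~ List (a -> d)  [subst: {e:=Int} | 0 pending]
  bind f := List (a -> d)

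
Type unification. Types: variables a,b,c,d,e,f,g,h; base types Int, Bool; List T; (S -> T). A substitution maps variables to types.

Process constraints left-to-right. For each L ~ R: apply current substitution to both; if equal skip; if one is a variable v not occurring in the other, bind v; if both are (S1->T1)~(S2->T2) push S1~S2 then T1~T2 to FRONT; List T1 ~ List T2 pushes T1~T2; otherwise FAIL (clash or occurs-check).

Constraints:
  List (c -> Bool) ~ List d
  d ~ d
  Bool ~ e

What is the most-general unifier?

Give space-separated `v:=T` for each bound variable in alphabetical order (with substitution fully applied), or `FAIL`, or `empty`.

step 1: unify List (c -> Bool) ~ List d  [subst: {-} | 2 pending]
  -> decompose List: push (c -> Bool)~d
step 2: unify (c -> Bool) ~ d  [subst: {-} | 2 pending]
  bind d := (c -> Bool)
step 3: unify (c -> Bool) ~ (c -> Bool)  [subst: {d:=(c -> Bool)} | 1 pending]
  -> identical, skip
step 4: unify Bool ~ e  [subst: {d:=(c -> Bool)} | 0 pending]
  bind e := Bool

Answer: d:=(c -> Bool) e:=Bool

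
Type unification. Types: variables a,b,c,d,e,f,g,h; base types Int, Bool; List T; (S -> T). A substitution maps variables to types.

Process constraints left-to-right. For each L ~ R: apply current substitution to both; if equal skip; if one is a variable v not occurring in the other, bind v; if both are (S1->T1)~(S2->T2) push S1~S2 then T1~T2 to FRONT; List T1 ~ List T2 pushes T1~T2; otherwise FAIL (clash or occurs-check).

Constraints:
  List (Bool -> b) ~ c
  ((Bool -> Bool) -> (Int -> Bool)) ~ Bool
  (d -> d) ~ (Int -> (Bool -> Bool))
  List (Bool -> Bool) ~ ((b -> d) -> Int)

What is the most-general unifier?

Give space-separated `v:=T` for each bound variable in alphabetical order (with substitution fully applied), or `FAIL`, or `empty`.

Answer: FAIL

Derivation:
step 1: unify List (Bool -> b) ~ c  [subst: {-} | 3 pending]
  bind c := List (Bool -> b)
step 2: unify ((Bool -> Bool) -> (Int -> Bool)) ~ Bool  [subst: {c:=List (Bool -> b)} | 2 pending]
  clash: ((Bool -> Bool) -> (Int -> Bool)) vs Bool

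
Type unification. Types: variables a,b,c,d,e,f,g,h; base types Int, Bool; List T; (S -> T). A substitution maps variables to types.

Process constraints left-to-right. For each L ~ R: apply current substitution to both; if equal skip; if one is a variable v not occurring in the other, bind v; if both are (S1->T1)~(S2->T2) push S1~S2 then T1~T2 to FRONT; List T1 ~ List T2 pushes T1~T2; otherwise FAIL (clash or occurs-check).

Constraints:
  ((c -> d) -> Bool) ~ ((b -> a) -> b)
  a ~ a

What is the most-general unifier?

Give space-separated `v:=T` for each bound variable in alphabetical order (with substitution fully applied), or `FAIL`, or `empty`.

step 1: unify ((c -> d) -> Bool) ~ ((b -> a) -> b)  [subst: {-} | 1 pending]
  -> decompose arrow: push (c -> d)~(b -> a), Bool~b
step 2: unify (c -> d) ~ (b -> a)  [subst: {-} | 2 pending]
  -> decompose arrow: push c~b, d~a
step 3: unify c ~ b  [subst: {-} | 3 pending]
  bind c := b
step 4: unify d ~ a  [subst: {c:=b} | 2 pending]
  bind d := a
step 5: unify Bool ~ b  [subst: {c:=b, d:=a} | 1 pending]
  bind b := Bool
step 6: unify a ~ a  [subst: {c:=b, d:=a, b:=Bool} | 0 pending]
  -> identical, skip

Answer: b:=Bool c:=Bool d:=a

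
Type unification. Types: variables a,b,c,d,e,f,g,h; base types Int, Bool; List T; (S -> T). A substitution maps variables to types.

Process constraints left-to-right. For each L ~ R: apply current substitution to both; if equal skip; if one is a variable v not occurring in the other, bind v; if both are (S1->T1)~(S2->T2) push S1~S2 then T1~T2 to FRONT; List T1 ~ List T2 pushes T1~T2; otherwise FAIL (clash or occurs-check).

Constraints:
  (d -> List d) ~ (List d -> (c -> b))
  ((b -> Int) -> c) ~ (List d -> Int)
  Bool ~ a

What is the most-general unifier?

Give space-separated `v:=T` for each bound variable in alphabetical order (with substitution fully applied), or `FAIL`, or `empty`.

step 1: unify (d -> List d) ~ (List d -> (c -> b))  [subst: {-} | 2 pending]
  -> decompose arrow: push d~List d, List d~(c -> b)
step 2: unify d ~ List d  [subst: {-} | 3 pending]
  occurs-check fail: d in List d

Answer: FAIL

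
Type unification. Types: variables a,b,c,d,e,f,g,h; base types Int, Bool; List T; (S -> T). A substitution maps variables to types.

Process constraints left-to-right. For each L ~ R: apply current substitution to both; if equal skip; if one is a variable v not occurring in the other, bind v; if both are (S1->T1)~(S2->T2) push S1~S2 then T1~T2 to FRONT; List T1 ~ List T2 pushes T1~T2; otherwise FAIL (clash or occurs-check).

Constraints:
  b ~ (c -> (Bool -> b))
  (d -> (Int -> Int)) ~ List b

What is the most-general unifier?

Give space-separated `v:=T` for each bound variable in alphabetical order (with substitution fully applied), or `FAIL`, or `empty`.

Answer: FAIL

Derivation:
step 1: unify b ~ (c -> (Bool -> b))  [subst: {-} | 1 pending]
  occurs-check fail: b in (c -> (Bool -> b))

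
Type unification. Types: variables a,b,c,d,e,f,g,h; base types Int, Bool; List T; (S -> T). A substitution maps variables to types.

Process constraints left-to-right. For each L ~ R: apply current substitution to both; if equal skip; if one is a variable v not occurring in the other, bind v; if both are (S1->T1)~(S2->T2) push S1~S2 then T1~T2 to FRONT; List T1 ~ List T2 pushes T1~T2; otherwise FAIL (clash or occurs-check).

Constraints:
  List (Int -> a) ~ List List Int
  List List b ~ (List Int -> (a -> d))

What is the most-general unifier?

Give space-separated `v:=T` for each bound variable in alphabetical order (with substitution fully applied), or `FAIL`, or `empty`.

step 1: unify List (Int -> a) ~ List List Int  [subst: {-} | 1 pending]
  -> decompose List: push (Int -> a)~List Int
step 2: unify (Int -> a) ~ List Int  [subst: {-} | 1 pending]
  clash: (Int -> a) vs List Int

Answer: FAIL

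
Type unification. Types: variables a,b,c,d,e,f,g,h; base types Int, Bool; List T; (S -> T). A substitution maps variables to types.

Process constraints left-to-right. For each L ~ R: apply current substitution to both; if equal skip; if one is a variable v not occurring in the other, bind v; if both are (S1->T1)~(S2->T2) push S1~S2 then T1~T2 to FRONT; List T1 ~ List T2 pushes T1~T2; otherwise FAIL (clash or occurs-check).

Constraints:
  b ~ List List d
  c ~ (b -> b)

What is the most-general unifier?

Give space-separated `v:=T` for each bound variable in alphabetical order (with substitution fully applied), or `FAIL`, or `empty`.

step 1: unify b ~ List List d  [subst: {-} | 1 pending]
  bind b := List List d
step 2: unify c ~ (List List d -> List List d)  [subst: {b:=List List d} | 0 pending]
  bind c := (List List d -> List List d)

Answer: b:=List List d c:=(List List d -> List List d)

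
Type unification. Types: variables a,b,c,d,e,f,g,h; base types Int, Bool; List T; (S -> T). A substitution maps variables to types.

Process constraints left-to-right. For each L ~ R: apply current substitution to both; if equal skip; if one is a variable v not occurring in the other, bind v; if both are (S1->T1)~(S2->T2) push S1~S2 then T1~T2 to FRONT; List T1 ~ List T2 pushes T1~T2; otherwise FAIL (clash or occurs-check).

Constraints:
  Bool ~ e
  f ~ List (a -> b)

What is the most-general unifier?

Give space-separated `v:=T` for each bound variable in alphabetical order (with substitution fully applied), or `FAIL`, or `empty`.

step 1: unify Bool ~ e  [subst: {-} | 1 pending]
  bind e := Bool
step 2: unify f ~ List (a -> b)  [subst: {e:=Bool} | 0 pending]
  bind f := List (a -> b)

Answer: e:=Bool f:=List (a -> b)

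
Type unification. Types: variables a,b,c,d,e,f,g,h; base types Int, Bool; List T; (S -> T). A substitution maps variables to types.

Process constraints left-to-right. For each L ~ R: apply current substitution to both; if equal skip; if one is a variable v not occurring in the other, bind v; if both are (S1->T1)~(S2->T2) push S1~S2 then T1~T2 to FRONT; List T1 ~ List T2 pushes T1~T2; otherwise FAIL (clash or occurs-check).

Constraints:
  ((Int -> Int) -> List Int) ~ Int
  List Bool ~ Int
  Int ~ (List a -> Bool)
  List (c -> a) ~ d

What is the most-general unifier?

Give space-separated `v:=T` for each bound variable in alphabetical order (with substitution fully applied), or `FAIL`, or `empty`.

step 1: unify ((Int -> Int) -> List Int) ~ Int  [subst: {-} | 3 pending]
  clash: ((Int -> Int) -> List Int) vs Int

Answer: FAIL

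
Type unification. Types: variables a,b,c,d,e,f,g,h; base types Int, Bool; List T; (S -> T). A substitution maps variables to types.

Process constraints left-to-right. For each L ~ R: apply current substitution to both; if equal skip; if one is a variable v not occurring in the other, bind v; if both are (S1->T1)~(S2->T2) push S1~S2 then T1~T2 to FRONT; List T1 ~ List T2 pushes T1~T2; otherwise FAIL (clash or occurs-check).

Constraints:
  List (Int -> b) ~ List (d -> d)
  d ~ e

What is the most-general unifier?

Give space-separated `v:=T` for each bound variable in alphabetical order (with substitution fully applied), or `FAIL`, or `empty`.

step 1: unify List (Int -> b) ~ List (d -> d)  [subst: {-} | 1 pending]
  -> decompose List: push (Int -> b)~(d -> d)
step 2: unify (Int -> b) ~ (d -> d)  [subst: {-} | 1 pending]
  -> decompose arrow: push Int~d, b~d
step 3: unify Int ~ d  [subst: {-} | 2 pending]
  bind d := Int
step 4: unify b ~ Int  [subst: {d:=Int} | 1 pending]
  bind b := Int
step 5: unify Int ~ e  [subst: {d:=Int, b:=Int} | 0 pending]
  bind e := Int

Answer: b:=Int d:=Int e:=Int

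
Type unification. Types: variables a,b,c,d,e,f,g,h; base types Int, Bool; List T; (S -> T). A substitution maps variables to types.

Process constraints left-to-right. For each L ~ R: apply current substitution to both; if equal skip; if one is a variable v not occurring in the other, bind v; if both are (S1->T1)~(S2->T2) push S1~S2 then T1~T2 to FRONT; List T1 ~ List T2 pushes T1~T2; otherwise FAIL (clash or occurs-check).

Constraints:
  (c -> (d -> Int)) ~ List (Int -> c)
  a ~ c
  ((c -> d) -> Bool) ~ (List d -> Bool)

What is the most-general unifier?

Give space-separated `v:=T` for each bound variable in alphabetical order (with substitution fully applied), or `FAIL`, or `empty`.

step 1: unify (c -> (d -> Int)) ~ List (Int -> c)  [subst: {-} | 2 pending]
  clash: (c -> (d -> Int)) vs List (Int -> c)

Answer: FAIL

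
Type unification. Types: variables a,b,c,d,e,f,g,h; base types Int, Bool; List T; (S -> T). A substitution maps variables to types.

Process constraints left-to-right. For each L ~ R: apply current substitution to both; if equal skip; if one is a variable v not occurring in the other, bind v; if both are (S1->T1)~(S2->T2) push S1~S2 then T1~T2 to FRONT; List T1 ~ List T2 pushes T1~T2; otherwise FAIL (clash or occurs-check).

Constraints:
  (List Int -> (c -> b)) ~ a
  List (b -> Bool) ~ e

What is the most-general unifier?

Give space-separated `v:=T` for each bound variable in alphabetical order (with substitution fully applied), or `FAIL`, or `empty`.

Answer: a:=(List Int -> (c -> b)) e:=List (b -> Bool)

Derivation:
step 1: unify (List Int -> (c -> b)) ~ a  [subst: {-} | 1 pending]
  bind a := (List Int -> (c -> b))
step 2: unify List (b -> Bool) ~ e  [subst: {a:=(List Int -> (c -> b))} | 0 pending]
  bind e := List (b -> Bool)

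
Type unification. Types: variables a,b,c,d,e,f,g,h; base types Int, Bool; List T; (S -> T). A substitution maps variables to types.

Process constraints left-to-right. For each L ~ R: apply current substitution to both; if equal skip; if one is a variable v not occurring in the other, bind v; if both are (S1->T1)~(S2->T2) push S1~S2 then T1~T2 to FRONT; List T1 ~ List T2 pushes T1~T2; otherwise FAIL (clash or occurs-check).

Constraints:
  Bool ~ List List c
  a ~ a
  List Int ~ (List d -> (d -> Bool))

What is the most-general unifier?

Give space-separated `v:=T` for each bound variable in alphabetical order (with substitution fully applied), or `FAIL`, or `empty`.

Answer: FAIL

Derivation:
step 1: unify Bool ~ List List c  [subst: {-} | 2 pending]
  clash: Bool vs List List c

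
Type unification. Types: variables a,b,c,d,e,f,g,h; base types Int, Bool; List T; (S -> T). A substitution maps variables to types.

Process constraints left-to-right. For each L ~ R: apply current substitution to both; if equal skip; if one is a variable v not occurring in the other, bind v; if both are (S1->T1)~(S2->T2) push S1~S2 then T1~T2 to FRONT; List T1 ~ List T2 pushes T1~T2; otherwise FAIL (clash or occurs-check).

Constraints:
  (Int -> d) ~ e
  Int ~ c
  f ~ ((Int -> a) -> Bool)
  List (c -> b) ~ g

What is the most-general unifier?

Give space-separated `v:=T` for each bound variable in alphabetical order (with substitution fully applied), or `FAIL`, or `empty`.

step 1: unify (Int -> d) ~ e  [subst: {-} | 3 pending]
  bind e := (Int -> d)
step 2: unify Int ~ c  [subst: {e:=(Int -> d)} | 2 pending]
  bind c := Int
step 3: unify f ~ ((Int -> a) -> Bool)  [subst: {e:=(Int -> d), c:=Int} | 1 pending]
  bind f := ((Int -> a) -> Bool)
step 4: unify List (Int -> b) ~ g  [subst: {e:=(Int -> d), c:=Int, f:=((Int -> a) -> Bool)} | 0 pending]
  bind g := List (Int -> b)

Answer: c:=Int e:=(Int -> d) f:=((Int -> a) -> Bool) g:=List (Int -> b)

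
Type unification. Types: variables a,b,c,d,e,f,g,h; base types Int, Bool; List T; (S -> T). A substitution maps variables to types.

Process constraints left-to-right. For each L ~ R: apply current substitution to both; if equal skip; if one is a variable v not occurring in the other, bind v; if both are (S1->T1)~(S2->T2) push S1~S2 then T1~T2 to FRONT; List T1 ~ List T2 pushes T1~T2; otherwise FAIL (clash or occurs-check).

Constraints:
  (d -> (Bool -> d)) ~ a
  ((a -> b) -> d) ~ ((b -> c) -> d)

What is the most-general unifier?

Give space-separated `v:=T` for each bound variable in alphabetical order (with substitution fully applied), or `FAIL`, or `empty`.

step 1: unify (d -> (Bool -> d)) ~ a  [subst: {-} | 1 pending]
  bind a := (d -> (Bool -> d))
step 2: unify (((d -> (Bool -> d)) -> b) -> d) ~ ((b -> c) -> d)  [subst: {a:=(d -> (Bool -> d))} | 0 pending]
  -> decompose arrow: push ((d -> (Bool -> d)) -> b)~(b -> c), d~d
step 3: unify ((d -> (Bool -> d)) -> b) ~ (b -> c)  [subst: {a:=(d -> (Bool -> d))} | 1 pending]
  -> decompose arrow: push (d -> (Bool -> d))~b, b~c
step 4: unify (d -> (Bool -> d)) ~ b  [subst: {a:=(d -> (Bool -> d))} | 2 pending]
  bind b := (d -> (Bool -> d))
step 5: unify (d -> (Bool -> d)) ~ c  [subst: {a:=(d -> (Bool -> d)), b:=(d -> (Bool -> d))} | 1 pending]
  bind c := (d -> (Bool -> d))
step 6: unify d ~ d  [subst: {a:=(d -> (Bool -> d)), b:=(d -> (Bool -> d)), c:=(d -> (Bool -> d))} | 0 pending]
  -> identical, skip

Answer: a:=(d -> (Bool -> d)) b:=(d -> (Bool -> d)) c:=(d -> (Bool -> d))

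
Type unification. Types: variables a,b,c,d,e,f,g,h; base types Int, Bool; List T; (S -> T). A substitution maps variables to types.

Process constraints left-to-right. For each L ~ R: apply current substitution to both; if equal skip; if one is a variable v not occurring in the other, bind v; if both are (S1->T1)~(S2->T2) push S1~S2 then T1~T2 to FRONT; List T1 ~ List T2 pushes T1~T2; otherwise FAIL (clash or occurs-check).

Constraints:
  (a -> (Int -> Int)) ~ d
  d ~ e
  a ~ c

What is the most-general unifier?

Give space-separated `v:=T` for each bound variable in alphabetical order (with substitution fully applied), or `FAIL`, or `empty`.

step 1: unify (a -> (Int -> Int)) ~ d  [subst: {-} | 2 pending]
  bind d := (a -> (Int -> Int))
step 2: unify (a -> (Int -> Int)) ~ e  [subst: {d:=(a -> (Int -> Int))} | 1 pending]
  bind e := (a -> (Int -> Int))
step 3: unify a ~ c  [subst: {d:=(a -> (Int -> Int)), e:=(a -> (Int -> Int))} | 0 pending]
  bind a := c

Answer: a:=c d:=(c -> (Int -> Int)) e:=(c -> (Int -> Int))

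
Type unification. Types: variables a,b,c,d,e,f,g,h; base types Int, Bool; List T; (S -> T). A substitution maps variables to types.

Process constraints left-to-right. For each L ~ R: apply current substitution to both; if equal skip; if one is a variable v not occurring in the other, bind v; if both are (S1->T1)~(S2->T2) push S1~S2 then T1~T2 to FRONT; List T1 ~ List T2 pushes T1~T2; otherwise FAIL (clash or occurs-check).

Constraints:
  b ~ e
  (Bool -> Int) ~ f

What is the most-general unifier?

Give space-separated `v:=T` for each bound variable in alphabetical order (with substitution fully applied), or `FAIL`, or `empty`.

Answer: b:=e f:=(Bool -> Int)

Derivation:
step 1: unify b ~ e  [subst: {-} | 1 pending]
  bind b := e
step 2: unify (Bool -> Int) ~ f  [subst: {b:=e} | 0 pending]
  bind f := (Bool -> Int)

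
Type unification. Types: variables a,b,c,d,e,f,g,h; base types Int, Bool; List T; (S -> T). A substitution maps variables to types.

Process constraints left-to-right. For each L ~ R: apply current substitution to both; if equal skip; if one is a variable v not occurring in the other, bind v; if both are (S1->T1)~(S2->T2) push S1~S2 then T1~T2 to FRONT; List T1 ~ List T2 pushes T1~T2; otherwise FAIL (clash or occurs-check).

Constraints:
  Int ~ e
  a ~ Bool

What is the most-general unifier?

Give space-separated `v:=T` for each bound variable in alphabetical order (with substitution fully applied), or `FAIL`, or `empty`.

step 1: unify Int ~ e  [subst: {-} | 1 pending]
  bind e := Int
step 2: unify a ~ Bool  [subst: {e:=Int} | 0 pending]
  bind a := Bool

Answer: a:=Bool e:=Int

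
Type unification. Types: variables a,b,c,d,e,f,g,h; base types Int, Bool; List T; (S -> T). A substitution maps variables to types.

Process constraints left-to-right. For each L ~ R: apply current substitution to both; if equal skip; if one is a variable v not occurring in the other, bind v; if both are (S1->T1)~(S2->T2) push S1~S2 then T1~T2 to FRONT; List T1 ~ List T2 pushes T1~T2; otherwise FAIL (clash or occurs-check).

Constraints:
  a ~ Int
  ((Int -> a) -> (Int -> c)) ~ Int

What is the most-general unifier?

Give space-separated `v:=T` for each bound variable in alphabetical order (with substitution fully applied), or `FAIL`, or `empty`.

step 1: unify a ~ Int  [subst: {-} | 1 pending]
  bind a := Int
step 2: unify ((Int -> Int) -> (Int -> c)) ~ Int  [subst: {a:=Int} | 0 pending]
  clash: ((Int -> Int) -> (Int -> c)) vs Int

Answer: FAIL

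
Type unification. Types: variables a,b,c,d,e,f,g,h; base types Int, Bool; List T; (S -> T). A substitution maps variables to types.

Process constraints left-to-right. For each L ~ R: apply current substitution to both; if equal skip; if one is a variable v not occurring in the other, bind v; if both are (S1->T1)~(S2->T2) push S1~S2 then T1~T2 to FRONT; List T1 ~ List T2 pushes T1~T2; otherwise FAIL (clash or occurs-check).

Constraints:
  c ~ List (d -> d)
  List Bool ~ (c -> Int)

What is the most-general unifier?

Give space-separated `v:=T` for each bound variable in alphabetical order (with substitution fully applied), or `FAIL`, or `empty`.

step 1: unify c ~ List (d -> d)  [subst: {-} | 1 pending]
  bind c := List (d -> d)
step 2: unify List Bool ~ (List (d -> d) -> Int)  [subst: {c:=List (d -> d)} | 0 pending]
  clash: List Bool vs (List (d -> d) -> Int)

Answer: FAIL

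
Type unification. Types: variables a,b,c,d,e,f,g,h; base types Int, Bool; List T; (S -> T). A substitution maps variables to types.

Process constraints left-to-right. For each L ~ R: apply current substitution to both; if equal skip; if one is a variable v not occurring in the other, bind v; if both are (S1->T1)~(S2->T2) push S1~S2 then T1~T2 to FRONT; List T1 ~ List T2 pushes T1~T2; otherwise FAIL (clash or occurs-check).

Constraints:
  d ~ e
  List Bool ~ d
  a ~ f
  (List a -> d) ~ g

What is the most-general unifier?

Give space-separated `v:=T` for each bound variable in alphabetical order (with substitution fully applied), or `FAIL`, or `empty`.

Answer: a:=f d:=List Bool e:=List Bool g:=(List f -> List Bool)

Derivation:
step 1: unify d ~ e  [subst: {-} | 3 pending]
  bind d := e
step 2: unify List Bool ~ e  [subst: {d:=e} | 2 pending]
  bind e := List Bool
step 3: unify a ~ f  [subst: {d:=e, e:=List Bool} | 1 pending]
  bind a := f
step 4: unify (List f -> List Bool) ~ g  [subst: {d:=e, e:=List Bool, a:=f} | 0 pending]
  bind g := (List f -> List Bool)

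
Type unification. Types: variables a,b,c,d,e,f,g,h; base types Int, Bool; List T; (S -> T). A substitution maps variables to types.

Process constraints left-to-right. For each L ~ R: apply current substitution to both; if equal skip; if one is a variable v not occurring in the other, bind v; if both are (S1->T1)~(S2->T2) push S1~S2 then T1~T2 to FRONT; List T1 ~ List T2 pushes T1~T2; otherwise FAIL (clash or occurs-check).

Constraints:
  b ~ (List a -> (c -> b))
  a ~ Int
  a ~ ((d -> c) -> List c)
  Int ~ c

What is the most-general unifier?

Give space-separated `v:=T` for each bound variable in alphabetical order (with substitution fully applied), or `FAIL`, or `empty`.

Answer: FAIL

Derivation:
step 1: unify b ~ (List a -> (c -> b))  [subst: {-} | 3 pending]
  occurs-check fail: b in (List a -> (c -> b))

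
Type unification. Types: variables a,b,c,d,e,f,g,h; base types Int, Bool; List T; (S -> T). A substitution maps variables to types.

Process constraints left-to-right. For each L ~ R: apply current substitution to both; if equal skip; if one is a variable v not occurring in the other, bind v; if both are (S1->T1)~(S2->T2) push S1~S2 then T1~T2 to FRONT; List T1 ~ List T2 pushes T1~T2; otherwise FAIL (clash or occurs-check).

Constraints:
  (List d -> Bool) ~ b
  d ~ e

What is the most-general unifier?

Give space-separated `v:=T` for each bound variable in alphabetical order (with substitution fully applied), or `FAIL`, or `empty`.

Answer: b:=(List e -> Bool) d:=e

Derivation:
step 1: unify (List d -> Bool) ~ b  [subst: {-} | 1 pending]
  bind b := (List d -> Bool)
step 2: unify d ~ e  [subst: {b:=(List d -> Bool)} | 0 pending]
  bind d := e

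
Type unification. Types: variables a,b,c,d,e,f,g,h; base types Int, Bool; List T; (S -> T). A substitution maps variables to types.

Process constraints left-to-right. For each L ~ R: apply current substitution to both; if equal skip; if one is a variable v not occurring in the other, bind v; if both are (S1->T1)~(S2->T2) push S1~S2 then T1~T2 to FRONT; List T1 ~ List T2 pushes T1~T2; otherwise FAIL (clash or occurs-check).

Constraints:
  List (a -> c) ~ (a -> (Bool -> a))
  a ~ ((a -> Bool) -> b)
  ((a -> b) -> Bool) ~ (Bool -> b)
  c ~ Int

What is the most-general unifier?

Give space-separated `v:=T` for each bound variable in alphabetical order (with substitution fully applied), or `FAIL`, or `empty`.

Answer: FAIL

Derivation:
step 1: unify List (a -> c) ~ (a -> (Bool -> a))  [subst: {-} | 3 pending]
  clash: List (a -> c) vs (a -> (Bool -> a))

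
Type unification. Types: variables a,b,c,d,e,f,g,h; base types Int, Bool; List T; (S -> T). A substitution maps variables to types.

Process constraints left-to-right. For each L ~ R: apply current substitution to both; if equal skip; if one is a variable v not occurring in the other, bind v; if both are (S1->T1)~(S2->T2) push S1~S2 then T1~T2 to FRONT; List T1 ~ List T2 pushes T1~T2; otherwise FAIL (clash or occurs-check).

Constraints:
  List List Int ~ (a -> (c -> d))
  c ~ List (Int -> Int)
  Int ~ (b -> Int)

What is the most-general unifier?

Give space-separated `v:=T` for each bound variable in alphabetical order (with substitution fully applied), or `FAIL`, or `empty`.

Answer: FAIL

Derivation:
step 1: unify List List Int ~ (a -> (c -> d))  [subst: {-} | 2 pending]
  clash: List List Int vs (a -> (c -> d))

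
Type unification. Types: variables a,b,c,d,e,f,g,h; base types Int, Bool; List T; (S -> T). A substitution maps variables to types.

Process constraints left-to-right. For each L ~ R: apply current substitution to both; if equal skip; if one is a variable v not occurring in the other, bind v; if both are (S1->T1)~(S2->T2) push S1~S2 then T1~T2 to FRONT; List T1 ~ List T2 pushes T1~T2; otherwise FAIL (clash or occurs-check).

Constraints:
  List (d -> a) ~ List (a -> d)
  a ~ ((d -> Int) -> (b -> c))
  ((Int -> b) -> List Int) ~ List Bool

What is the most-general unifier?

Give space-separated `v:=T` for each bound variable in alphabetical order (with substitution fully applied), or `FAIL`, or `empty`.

Answer: FAIL

Derivation:
step 1: unify List (d -> a) ~ List (a -> d)  [subst: {-} | 2 pending]
  -> decompose List: push (d -> a)~(a -> d)
step 2: unify (d -> a) ~ (a -> d)  [subst: {-} | 2 pending]
  -> decompose arrow: push d~a, a~d
step 3: unify d ~ a  [subst: {-} | 3 pending]
  bind d := a
step 4: unify a ~ a  [subst: {d:=a} | 2 pending]
  -> identical, skip
step 5: unify a ~ ((a -> Int) -> (b -> c))  [subst: {d:=a} | 1 pending]
  occurs-check fail: a in ((a -> Int) -> (b -> c))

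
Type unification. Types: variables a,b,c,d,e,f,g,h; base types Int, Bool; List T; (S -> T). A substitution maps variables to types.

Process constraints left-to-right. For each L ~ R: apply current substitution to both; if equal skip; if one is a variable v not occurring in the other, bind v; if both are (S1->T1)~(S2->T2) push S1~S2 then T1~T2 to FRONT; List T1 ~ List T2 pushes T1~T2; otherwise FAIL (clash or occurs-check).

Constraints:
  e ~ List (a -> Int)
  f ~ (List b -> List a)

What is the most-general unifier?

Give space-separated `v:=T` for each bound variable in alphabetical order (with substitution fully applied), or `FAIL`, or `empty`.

step 1: unify e ~ List (a -> Int)  [subst: {-} | 1 pending]
  bind e := List (a -> Int)
step 2: unify f ~ (List b -> List a)  [subst: {e:=List (a -> Int)} | 0 pending]
  bind f := (List b -> List a)

Answer: e:=List (a -> Int) f:=(List b -> List a)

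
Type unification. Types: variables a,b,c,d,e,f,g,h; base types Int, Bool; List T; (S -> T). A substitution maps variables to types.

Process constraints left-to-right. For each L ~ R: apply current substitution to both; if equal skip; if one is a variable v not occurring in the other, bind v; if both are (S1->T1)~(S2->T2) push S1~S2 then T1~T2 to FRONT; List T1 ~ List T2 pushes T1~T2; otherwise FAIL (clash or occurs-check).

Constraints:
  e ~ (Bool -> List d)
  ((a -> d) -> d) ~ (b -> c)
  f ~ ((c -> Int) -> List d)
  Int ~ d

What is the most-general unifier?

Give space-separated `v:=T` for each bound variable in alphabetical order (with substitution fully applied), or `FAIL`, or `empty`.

Answer: b:=(a -> Int) c:=Int d:=Int e:=(Bool -> List Int) f:=((Int -> Int) -> List Int)

Derivation:
step 1: unify e ~ (Bool -> List d)  [subst: {-} | 3 pending]
  bind e := (Bool -> List d)
step 2: unify ((a -> d) -> d) ~ (b -> c)  [subst: {e:=(Bool -> List d)} | 2 pending]
  -> decompose arrow: push (a -> d)~b, d~c
step 3: unify (a -> d) ~ b  [subst: {e:=(Bool -> List d)} | 3 pending]
  bind b := (a -> d)
step 4: unify d ~ c  [subst: {e:=(Bool -> List d), b:=(a -> d)} | 2 pending]
  bind d := c
step 5: unify f ~ ((c -> Int) -> List c)  [subst: {e:=(Bool -> List d), b:=(a -> d), d:=c} | 1 pending]
  bind f := ((c -> Int) -> List c)
step 6: unify Int ~ c  [subst: {e:=(Bool -> List d), b:=(a -> d), d:=c, f:=((c -> Int) -> List c)} | 0 pending]
  bind c := Int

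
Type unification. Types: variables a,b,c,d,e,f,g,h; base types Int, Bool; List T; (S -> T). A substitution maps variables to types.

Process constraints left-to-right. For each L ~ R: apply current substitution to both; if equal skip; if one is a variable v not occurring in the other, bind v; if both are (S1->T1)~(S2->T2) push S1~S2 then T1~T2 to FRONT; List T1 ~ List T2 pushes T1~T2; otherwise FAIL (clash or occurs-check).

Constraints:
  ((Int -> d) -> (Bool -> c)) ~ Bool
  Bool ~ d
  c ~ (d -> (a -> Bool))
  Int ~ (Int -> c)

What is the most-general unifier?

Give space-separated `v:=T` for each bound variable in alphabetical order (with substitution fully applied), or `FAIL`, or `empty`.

Answer: FAIL

Derivation:
step 1: unify ((Int -> d) -> (Bool -> c)) ~ Bool  [subst: {-} | 3 pending]
  clash: ((Int -> d) -> (Bool -> c)) vs Bool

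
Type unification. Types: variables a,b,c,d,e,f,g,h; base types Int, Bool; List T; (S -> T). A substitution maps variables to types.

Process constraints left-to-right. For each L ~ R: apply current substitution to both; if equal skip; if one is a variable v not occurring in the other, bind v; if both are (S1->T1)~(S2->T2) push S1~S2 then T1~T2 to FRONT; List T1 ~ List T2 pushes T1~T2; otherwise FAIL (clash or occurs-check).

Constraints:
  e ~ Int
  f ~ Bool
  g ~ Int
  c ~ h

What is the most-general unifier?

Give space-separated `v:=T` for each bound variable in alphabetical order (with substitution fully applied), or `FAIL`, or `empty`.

Answer: c:=h e:=Int f:=Bool g:=Int

Derivation:
step 1: unify e ~ Int  [subst: {-} | 3 pending]
  bind e := Int
step 2: unify f ~ Bool  [subst: {e:=Int} | 2 pending]
  bind f := Bool
step 3: unify g ~ Int  [subst: {e:=Int, f:=Bool} | 1 pending]
  bind g := Int
step 4: unify c ~ h  [subst: {e:=Int, f:=Bool, g:=Int} | 0 pending]
  bind c := h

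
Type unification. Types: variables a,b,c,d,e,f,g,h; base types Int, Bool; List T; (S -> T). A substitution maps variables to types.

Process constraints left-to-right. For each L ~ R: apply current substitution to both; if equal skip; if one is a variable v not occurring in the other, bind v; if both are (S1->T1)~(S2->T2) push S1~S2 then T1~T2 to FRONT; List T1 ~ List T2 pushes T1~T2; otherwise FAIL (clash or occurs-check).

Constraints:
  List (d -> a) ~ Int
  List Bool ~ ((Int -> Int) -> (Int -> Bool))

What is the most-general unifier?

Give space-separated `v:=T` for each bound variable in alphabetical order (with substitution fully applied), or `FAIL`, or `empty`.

Answer: FAIL

Derivation:
step 1: unify List (d -> a) ~ Int  [subst: {-} | 1 pending]
  clash: List (d -> a) vs Int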